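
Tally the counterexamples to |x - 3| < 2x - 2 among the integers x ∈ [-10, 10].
Counterexamples in [-10, 10]: {-10, -9, -8, -7, -6, -5, -4, -3, -2, -1, 0, 1}.

Counting them gives 12 values.

Answer: 12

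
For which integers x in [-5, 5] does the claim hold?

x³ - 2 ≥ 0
Holds for: {2, 3, 4, 5}
Fails for: {-5, -4, -3, -2, -1, 0, 1}

Answer: {2, 3, 4, 5}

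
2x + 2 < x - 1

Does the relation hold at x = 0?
x = 0: LHS = 2·0 + 2 = 2, RHS = 0 - 1 = -1; 2 < -1 — FAILS

The relation fails at x = 0, so x = 0 is a counterexample.

Answer: No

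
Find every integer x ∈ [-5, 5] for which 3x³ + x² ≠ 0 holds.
Holds for: {-5, -4, -3, -2, -1, 1, 2, 3, 4, 5}
Fails for: {0}

Answer: {-5, -4, -3, -2, -1, 1, 2, 3, 4, 5}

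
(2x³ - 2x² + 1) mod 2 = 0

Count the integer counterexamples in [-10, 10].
Counterexamples in [-10, 10]: {-10, -9, -8, -7, -6, -5, -4, -3, -2, -1, 0, 1, 2, 3, 4, 5, 6, 7, 8, 9, 10}.

Counting them gives 21 values.

Answer: 21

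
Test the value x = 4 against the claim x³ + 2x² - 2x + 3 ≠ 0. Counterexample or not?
Substitute x = 4 into the relation:
x = 4: LHS = 4³ + 2·4² - 2·4 + 3 = 91; 91 ≠ 0 — holds

The claim holds here, so x = 4 is not a counterexample. (A counterexample exists elsewhere, e.g. x = -3.)

Answer: No, x = 4 is not a counterexample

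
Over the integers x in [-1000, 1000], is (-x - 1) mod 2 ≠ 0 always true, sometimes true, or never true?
Holds at x = 0: LHS = (-0 - 1) mod 2 = (-1) mod 2 = 1; 1 ≠ 0 — holds
Fails at x = 1: LHS = (-1 - 1) mod 2 = (-2) mod 2 = 0; 0 ≠ 0 — FAILS
It is satisfied by some integers in the range but not all.

Answer: Sometimes true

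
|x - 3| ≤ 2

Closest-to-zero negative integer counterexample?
Testing negative integers from -1 downward:
x = -1: LHS = |(-1) - 3| = |-4| = 4; 4 ≤ 2 — FAILS  ← closest negative counterexample to 0

Answer: x = -1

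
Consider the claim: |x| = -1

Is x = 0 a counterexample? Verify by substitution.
Substitute x = 0 into the relation:
x = 0: LHS = |0| = 0; 0 = -1 — FAILS

Since the claim fails at x = 0, this value is a counterexample.

Answer: Yes, x = 0 is a counterexample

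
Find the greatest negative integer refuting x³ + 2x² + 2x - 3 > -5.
Testing negative integers from -1 downward:
x = -1: LHS = (-1)³ + 2·(-1)² + 2·(-1) - 3 = -4; -4 > -5 — holds
x = -2: LHS = (-2)³ + 2·(-2)² + 2·(-2) - 3 = -7; -7 > -5 — FAILS  ← closest negative counterexample to 0

Answer: x = -2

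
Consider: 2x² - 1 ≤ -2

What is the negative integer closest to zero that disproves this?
Testing negative integers from -1 downward:
x = -1: LHS = 2·(-1)² - 1 = 1; 1 ≤ -2 — FAILS  ← closest negative counterexample to 0

Answer: x = -1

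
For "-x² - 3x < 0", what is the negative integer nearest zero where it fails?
Testing negative integers from -1 downward:
x = -1: LHS = -(-1)² - 3·(-1) = 2; 2 < 0 — FAILS  ← closest negative counterexample to 0

Answer: x = -1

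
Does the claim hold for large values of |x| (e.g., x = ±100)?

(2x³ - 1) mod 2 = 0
x = 100: LHS = (2·100³ - 1) mod 2 = 1999999 mod 2 = 1; 1 = 0 — FAILS
x = -100: LHS = (2·(-100)³ - 1) mod 2 = (-2000001) mod 2 = 1; 1 = 0 — FAILS

Answer: No, fails for both x = 100 and x = -100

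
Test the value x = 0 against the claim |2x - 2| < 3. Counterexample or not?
Substitute x = 0 into the relation:
x = 0: LHS = |2·0 - 2| = |-2| = 2; 2 < 3 — holds

The claim holds here, so x = 0 is not a counterexample. (A counterexample exists elsewhere, e.g. x = -1.)

Answer: No, x = 0 is not a counterexample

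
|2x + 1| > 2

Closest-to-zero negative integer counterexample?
Testing negative integers from -1 downward:
x = -1: LHS = |2·(-1) + 1| = |-1| = 1; 1 > 2 — FAILS  ← closest negative counterexample to 0

Answer: x = -1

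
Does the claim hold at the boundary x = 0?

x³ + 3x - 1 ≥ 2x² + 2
x = 0: LHS = 0³ + 3·0 - 1 = -1, RHS = 2·0² + 2 = 2; -1 ≥ 2 — FAILS

The relation fails at x = 0, so x = 0 is a counterexample.

Answer: No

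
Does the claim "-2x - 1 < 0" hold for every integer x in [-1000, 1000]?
The claim fails at x = -1:
x = -1: LHS = -2·(-1) - 1 = 1; 1 < 0 — FAILS

Because a single integer refutes it, the statement is false.

Answer: False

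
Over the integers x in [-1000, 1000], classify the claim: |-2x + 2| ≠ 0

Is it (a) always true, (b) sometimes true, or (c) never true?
Holds at x = 0: LHS = |-2·0 + 2| = |2| = 2; 2 ≠ 0 — holds
Fails at x = 1: LHS = |-2·1 + 2| = |0| = 0; 0 ≠ 0 — FAILS
It is satisfied by some integers in the range but not all.

Answer: Sometimes true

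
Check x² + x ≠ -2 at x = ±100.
x = 100: LHS = 100² + 100 = 10100; 10100 ≠ -2 — holds
x = -100: LHS = (-100)² + (-100) = 9900; 9900 ≠ -2 — holds

Answer: Yes, holds for both x = 100 and x = -100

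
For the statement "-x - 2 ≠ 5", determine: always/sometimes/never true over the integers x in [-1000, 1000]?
Holds at x = 0: LHS = -0 - 2 = -2; -2 ≠ 5 — holds
Fails at x = -7: LHS = -(-7) - 2 = 5; 5 ≠ 5 — FAILS
It is satisfied by some integers in the range but not all.

Answer: Sometimes true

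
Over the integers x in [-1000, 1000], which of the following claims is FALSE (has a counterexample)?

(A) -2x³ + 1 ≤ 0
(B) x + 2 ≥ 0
(A) x = 0: LHS = -2·0³ + 1 = 1; 1 ≤ 0 — FAILS
(B) x = -3: LHS = (-3) + 2 = -1; -1 ≥ 0 — FAILS

Answer: Both A and B are false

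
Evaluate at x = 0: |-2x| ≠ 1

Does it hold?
x = 0: LHS = |-2·0| = |0| = 0; 0 ≠ 1 — holds

The relation is satisfied at x = 0.

Answer: Yes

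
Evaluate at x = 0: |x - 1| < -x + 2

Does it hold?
x = 0: LHS = |0 - 1| = |-1| = 1, RHS = -0 + 2 = 2; 1 < 2 — holds

The relation is satisfied at x = 0.

Answer: Yes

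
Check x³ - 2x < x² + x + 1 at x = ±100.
x = 100: LHS = 100³ - 2·100 = 999800, RHS = 100² + 100 + 1 = 10101; 999800 < 10101 — FAILS
x = -100: LHS = (-100)³ - 2·(-100) = -999800, RHS = (-100)² + (-100) + 1 = 9901; -999800 < 9901 — holds

Answer: Partially: fails for x = 100, holds for x = -100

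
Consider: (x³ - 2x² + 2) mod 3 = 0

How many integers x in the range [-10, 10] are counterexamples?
Counterexamples in [-10, 10]: {-10, -9, -8, -7, -6, -5, -4, -3, -2, -1, 0, 1, 2, 3, 4, 5, 6, 7, 8, 9, 10}.

Counting them gives 21 values.

Answer: 21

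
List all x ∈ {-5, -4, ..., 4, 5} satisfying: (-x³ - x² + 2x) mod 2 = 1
For a polynomial with integer coefficients, its value mod 2 depends only on x mod 2, so it suffices to check one representative of each residue class, x = 0, 1:
x = 0: LHS = (-0³ - 0² + 2·0) mod 2 = 0 mod 2 = 0; 0 = 1 — FAILS
x = 1: LHS = (-1³ - 1² + 2·1) mod 2 = 0 mod 2 = 0; 0 = 1 — FAILS
The relation fails in every residue class, so the claimed relation (=) fails for every integer in [-5, 5].

Answer: None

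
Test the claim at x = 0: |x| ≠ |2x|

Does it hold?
x = 0: LHS = |0| = 0, RHS = |2·0| = |0| = 0; 0 ≠ 0 — FAILS

The relation fails at x = 0, so x = 0 is a counterexample.

Answer: No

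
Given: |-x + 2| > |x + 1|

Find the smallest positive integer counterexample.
Testing positive integers:
x = 1: LHS = |-1 + 2| = |1| = 1, RHS = |1 + 1| = |2| = 2; 1 > 2 — FAILS  ← smallest positive counterexample

Answer: x = 1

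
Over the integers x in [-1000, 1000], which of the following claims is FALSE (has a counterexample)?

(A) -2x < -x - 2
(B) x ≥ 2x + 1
(A) x = 0: LHS = -2·0 = 0, RHS = -0 - 2 = -2; 0 < -2 — FAILS
(B) x = 0: RHS = 2·0 + 1 = 1; 0 ≥ 1 — FAILS

Answer: Both A and B are false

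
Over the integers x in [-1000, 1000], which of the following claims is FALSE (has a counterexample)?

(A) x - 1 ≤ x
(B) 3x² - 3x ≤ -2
(A) Over all integers in [-1000, 1000], LHS − RHS is largest at x = 0, where it equals -1:
x = 0: LHS = 0 - 1 = -1; -1 ≤ 0 — holds
At the ends of the range:
x = -1000: LHS = (-1000) - 1 = -1001; -1001 ≤ -1000 — holds
x = 1000: LHS = 1000 - 1 = 999; 999 ≤ 1000 — holds
Hence LHS − RHS is never positive, i.e. LHS ≤ RHS throughout, so the relation holds for every integer in [-1000, 1000].

(B) x = 0: LHS = 3·0² - 3·0 = 0; 0 ≤ -2 — FAILS

Only (B) has a counterexample.

Answer: B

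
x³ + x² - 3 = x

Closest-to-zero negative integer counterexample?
Testing negative integers from -1 downward:
x = -1: LHS = (-1)³ + (-1)² - 3 = -3; -3 = -1 — FAILS  ← closest negative counterexample to 0

Answer: x = -1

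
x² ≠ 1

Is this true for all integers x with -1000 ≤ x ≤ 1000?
The claim fails at x = 1:
x = 1: LHS = 1² = 1; 1 ≠ 1 — FAILS

Because a single integer refutes it, the statement is false.

Answer: False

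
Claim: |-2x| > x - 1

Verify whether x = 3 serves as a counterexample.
Substitute x = 3 into the relation:
x = 3: LHS = |-2·3| = |-6| = 6, RHS = 3 - 1 = 2; 6 > 2 — holds

The relation holds at x = 3, so it is not a counterexample.

Answer: No, x = 3 is not a counterexample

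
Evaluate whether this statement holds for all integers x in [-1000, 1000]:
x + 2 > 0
The claim fails at x = -2:
x = -2: LHS = (-2) + 2 = 0; 0 > 0 — FAILS

Because a single integer refutes it, the statement is false.

Answer: False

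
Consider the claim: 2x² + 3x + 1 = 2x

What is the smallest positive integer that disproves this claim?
Testing positive integers:
x = 1: LHS = 2·1² + 3·1 + 1 = 6, RHS = 2·1 = 2; 6 = 2 — FAILS  ← smallest positive counterexample

Answer: x = 1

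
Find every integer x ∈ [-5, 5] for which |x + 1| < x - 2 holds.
Over all integers in [-5, 5], LHS − RHS is smallest at x = 0, where it equals 3:
x = 0: LHS = |0 + 1| = |1| = 1, RHS = 0 - 2 = -2; 1 < -2 — FAILS
At the ends of the range:
x = -5: LHS = |(-5) + 1| = |-4| = 4, RHS = (-5) - 2 = -7; 4 < -7 — FAILS
x = 5: LHS = |5 + 1| = |6| = 6, RHS = 5 - 2 = 3; 6 < 3 — FAILS
Hence LHS − RHS is never negative, i.e. LHS ≥ RHS throughout, so the claimed relation (<) fails for every integer in [-5, 5].

Answer: None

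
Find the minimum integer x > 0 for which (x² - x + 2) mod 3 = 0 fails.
Testing positive integers:
x = 1: LHS = (1² - 1 + 2) mod 3 = 2 mod 3 = 2; 2 = 0 — FAILS  ← smallest positive counterexample

Answer: x = 1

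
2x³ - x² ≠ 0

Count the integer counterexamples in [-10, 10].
Counterexamples in [-10, 10]: {0}.

Counting them gives 1 values.

Answer: 1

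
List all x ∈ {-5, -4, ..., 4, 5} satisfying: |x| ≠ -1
An absolute value is never negative, so the left side is ≥ 0 for every x, while the right side is -1. Tightest case in [-5, 5] is x = 0:
x = 0: LHS = |0| = 0; 0 ≠ -1 — holds
Hence LHS − RHS is never 0, i.e. the two sides are never equal, so the relation holds for every integer in [-5, 5].

Answer: All integers in [-5, 5]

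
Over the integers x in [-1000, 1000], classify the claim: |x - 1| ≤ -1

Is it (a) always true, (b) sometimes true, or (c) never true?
An absolute value is never negative, so the left side is ≥ 0 for every x, while the right side is -1. Tightest case in [-1000, 1000] is x = 1:
x = 1: LHS = |1 - 1| = |0| = 0; 0 ≤ -1 — FAILS
Hence LHS − RHS is never zero or negative, i.e. LHS > RHS throughout, so the claimed relation (≤) fails for every integer in [-1000, 1000].

No integer in the range satisfies it.

Answer: Never true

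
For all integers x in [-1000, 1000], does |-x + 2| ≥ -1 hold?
An absolute value is never negative, so the left side is ≥ 0 for every x, while the right side is -1. Tightest case in [-1000, 1000] is x = 2:
x = 2: LHS = |-2 + 2| = |0| = 0; 0 ≥ -1 — holds
Hence LHS − RHS is never negative, i.e. LHS ≥ RHS throughout, so the relation holds for every integer in [-1000, 1000].

No counterexample exists.

Answer: True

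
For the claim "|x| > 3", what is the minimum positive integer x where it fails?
Testing positive integers:
x = 1: LHS = |1| = 1; 1 > 3 — FAILS  ← smallest positive counterexample

Answer: x = 1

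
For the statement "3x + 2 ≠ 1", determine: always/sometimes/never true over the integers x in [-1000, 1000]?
Track d = LHS − RHS over the integers in [-1000, 1000]. Equality would need d = 0, but d changes sign only between consecutive integers, jumping over 0:
x = -1: LHS = 3·(-1) + 2 = -1; -1 ≠ 1 — holds  (d = -2)
x = 0: LHS = 3·0 + 2 = 2; 2 ≠ 1 — holds  (d = 1)
Away from these crossings d keeps a constant sign, and checking every integer in [-1000, 1000] confirms d ≠ 0 throughout. Hence the two sides are never equal, so the relation holds for every integer in [-1000, 1000].

No counterexample exists.

Answer: Always true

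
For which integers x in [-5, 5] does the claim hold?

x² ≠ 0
Holds for: {-5, -4, -3, -2, -1, 1, 2, 3, 4, 5}
Fails for: {0}

Answer: {-5, -4, -3, -2, -1, 1, 2, 3, 4, 5}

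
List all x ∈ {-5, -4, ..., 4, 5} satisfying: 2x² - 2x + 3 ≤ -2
Over all integers in [-5, 5], LHS − RHS is smallest at x = 0, where it equals 5:
x = 0: LHS = 2·0² - 2·0 + 3 = 3; 3 ≤ -2 — FAILS
At the ends of the range:
x = -5: LHS = 2·(-5)² - 2·(-5) + 3 = 63; 63 ≤ -2 — FAILS
x = 5: LHS = 2·5² - 2·5 + 3 = 43; 43 ≤ -2 — FAILS
Hence LHS − RHS is never zero or negative, i.e. LHS > RHS throughout, so the claimed relation (≤) fails for every integer in [-5, 5].

Answer: None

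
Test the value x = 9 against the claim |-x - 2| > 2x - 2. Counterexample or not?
Substitute x = 9 into the relation:
x = 9: LHS = |-9 - 2| = |-11| = 11, RHS = 2·9 - 2 = 16; 11 > 16 — FAILS

Since the claim fails at x = 9, this value is a counterexample.

Answer: Yes, x = 9 is a counterexample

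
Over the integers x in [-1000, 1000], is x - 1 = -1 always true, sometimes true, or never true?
Holds at x = 0: LHS = 0 - 1 = -1; -1 = -1 — holds
Fails at x = 1: LHS = 1 - 1 = 0; 0 = -1 — FAILS
It is satisfied by some integers in the range but not all.

Answer: Sometimes true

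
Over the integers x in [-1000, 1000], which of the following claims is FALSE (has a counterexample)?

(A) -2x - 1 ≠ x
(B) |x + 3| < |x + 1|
(A) Track d = LHS − RHS over the integers in [-1000, 1000]. Equality would need d = 0, but d changes sign only between consecutive integers, jumping over 0:
x = -1: LHS = -2·(-1) - 1 = 1; 1 ≠ -1 — holds  (d = 2)
x = 0: LHS = -2·0 - 1 = -1; -1 ≠ 0 — holds  (d = -1)
Away from these crossings d keeps a constant sign, and checking every integer in [-1000, 1000] confirms d ≠ 0 throughout. Hence the two sides are never equal, so the relation holds for every integer in [-1000, 1000].

(B) x = 0: LHS = |0 + 3| = |3| = 3, RHS = |0 + 1| = |1| = 1; 3 < 1 — FAILS

Only (B) has a counterexample.

Answer: B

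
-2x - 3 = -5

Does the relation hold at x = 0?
x = 0: LHS = -2·0 - 3 = -3; -3 = -5 — FAILS

The relation fails at x = 0, so x = 0 is a counterexample.

Answer: No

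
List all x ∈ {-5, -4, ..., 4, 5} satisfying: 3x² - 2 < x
Holds for: {0}
Fails for: {-5, -4, -3, -2, -1, 1, 2, 3, 4, 5}

Answer: {0}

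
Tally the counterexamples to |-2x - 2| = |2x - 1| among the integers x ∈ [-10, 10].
Counterexamples in [-10, 10]: {-10, -9, -8, -7, -6, -5, -4, -3, -2, -1, 0, 1, 2, 3, 4, 5, 6, 7, 8, 9, 10}.

Counting them gives 21 values.

Answer: 21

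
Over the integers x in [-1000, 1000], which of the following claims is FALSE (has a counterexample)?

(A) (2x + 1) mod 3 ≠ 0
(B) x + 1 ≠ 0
(A) x = 1: LHS = (2·1 + 1) mod 3 = 3 mod 3 = 0; 0 ≠ 0 — FAILS
(B) x = -1: LHS = (-1) + 1 = 0; 0 ≠ 0 — FAILS

Answer: Both A and B are false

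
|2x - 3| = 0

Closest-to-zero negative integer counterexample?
Testing negative integers from -1 downward:
x = -1: LHS = |2·(-1) - 3| = |-5| = 5; 5 = 0 — FAILS  ← closest negative counterexample to 0

Answer: x = -1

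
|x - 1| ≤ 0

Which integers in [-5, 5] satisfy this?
Holds for: {1}
Fails for: {-5, -4, -3, -2, -1, 0, 2, 3, 4, 5}

Answer: {1}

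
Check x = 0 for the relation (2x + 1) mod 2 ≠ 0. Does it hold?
x = 0: LHS = (2·0 + 1) mod 2 = 1 mod 2 = 1; 1 ≠ 0 — holds

The relation is satisfied at x = 0.

Answer: Yes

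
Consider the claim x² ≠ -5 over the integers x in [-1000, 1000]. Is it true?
Over all integers in [-1000, 1000], LHS − RHS is always positive; it is smallest at x = 0, where it equals 5:
x = 0: LHS = 0² = 0; 0 ≠ -5 — holds
At the ends of the range:
x = -1000: LHS = (-1000)² = 1000000; 1000000 ≠ -5 — holds
x = 1000: LHS = 1000² = 1000000; 1000000 ≠ -5 — holds
Hence LHS − RHS is never 0, i.e. the two sides are never equal, so the relation holds for every integer in [-1000, 1000].

No counterexample exists.

Answer: True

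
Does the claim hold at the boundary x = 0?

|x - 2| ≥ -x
x = 0: LHS = |0 - 2| = |-2| = 2, RHS = -0 = 0; 2 ≥ 0 — holds

The relation is satisfied at x = 0.

Answer: Yes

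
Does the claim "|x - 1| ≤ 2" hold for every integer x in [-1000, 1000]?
The claim fails at x = -2:
x = -2: LHS = |(-2) - 1| = |-3| = 3; 3 ≤ 2 — FAILS

Because a single integer refutes it, the statement is false.

Answer: False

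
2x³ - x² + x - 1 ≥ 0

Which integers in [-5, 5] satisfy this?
Holds for: {1, 2, 3, 4, 5}
Fails for: {-5, -4, -3, -2, -1, 0}

Answer: {1, 2, 3, 4, 5}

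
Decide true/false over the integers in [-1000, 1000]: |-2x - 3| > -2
An absolute value is never negative, so the left side is ≥ 0 for every x, while the right side is -2. Tightest case in [-1000, 1000] is x = -1:
x = -1: LHS = |-2·(-1) - 3| = |-1| = 1; 1 > -2 — holds
Hence LHS − RHS is never zero or negative, i.e. LHS > RHS throughout, so the relation holds for every integer in [-1000, 1000].

No counterexample exists.

Answer: True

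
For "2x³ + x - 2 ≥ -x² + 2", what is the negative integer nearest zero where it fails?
Testing negative integers from -1 downward:
x = -1: LHS = 2·(-1)³ + (-1) - 2 = -5, RHS = -(-1)² + 2 = 1; -5 ≥ 1 — FAILS  ← closest negative counterexample to 0

Answer: x = -1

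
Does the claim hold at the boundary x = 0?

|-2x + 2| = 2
x = 0: LHS = |-2·0 + 2| = |2| = 2; 2 = 2 — holds

The relation is satisfied at x = 0.

Answer: Yes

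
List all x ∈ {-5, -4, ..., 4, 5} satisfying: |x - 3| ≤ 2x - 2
Holds for: {2, 3, 4, 5}
Fails for: {-5, -4, -3, -2, -1, 0, 1}

Answer: {2, 3, 4, 5}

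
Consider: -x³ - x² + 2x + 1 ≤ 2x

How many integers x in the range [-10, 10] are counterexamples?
Counterexamples in [-10, 10]: {-10, -9, -8, -7, -6, -5, -4, -3, -2, -1, 0}.

Counting them gives 11 values.

Answer: 11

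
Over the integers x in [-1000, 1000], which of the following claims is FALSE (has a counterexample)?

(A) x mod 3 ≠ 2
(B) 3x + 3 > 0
(A) x = -1: LHS = (-1) mod 3 = 2; 2 ≠ 2 — FAILS
(B) x = -1: LHS = 3·(-1) + 3 = 0; 0 > 0 — FAILS

Answer: Both A and B are false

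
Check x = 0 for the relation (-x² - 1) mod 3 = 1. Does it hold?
x = 0: LHS = (-0² - 1) mod 3 = (-1) mod 3 = 2; 2 = 1 — FAILS

The relation fails at x = 0, so x = 0 is a counterexample.

Answer: No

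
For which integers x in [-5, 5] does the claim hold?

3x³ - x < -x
Holds for: {-5, -4, -3, -2, -1}
Fails for: {0, 1, 2, 3, 4, 5}

Answer: {-5, -4, -3, -2, -1}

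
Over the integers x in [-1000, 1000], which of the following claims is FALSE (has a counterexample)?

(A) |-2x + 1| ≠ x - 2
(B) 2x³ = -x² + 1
(A) Over all integers in [-1000, 1000], LHS − RHS is always positive; it is smallest at x = 1, where it equals 2:
x = 1: LHS = |-2·1 + 1| = |-1| = 1, RHS = 1 - 2 = -1; 1 ≠ -1 — holds
At the ends of the range:
x = -1000: LHS = |-2·(-1000) + 1| = |2001| = 2001, RHS = (-1000) - 2 = -1002; 2001 ≠ -1002 — holds
x = 1000: LHS = |-2·1000 + 1| = |-1999| = 1999, RHS = 1000 - 2 = 998; 1999 ≠ 998 — holds
Hence LHS − RHS is never 0, i.e. the two sides are never equal, so the relation holds for every integer in [-1000, 1000].

(B) x = 0: LHS = 2·0³ = 0, RHS = -0² + 1 = 1; 0 = 1 — FAILS

Only (B) has a counterexample.

Answer: B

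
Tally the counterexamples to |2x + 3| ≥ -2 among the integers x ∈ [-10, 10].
An absolute value is never negative, so the left side is ≥ 0 for every x, while the right side is -2. Tightest case in [-10, 10] is x = -1:
x = -1: LHS = |2·(-1) + 3| = |1| = 1; 1 ≥ -2 — holds
Hence LHS − RHS is never negative, i.e. LHS ≥ RHS throughout, so the relation holds for every integer in [-10, 10].

No counterexample appears in that range.

Answer: 0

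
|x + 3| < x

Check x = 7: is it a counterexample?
Substitute x = 7 into the relation:
x = 7: LHS = |7 + 3| = |10| = 10; 10 < 7 — FAILS

Since the claim fails at x = 7, this value is a counterexample.

Answer: Yes, x = 7 is a counterexample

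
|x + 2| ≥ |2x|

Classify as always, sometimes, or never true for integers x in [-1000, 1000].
Holds at x = 0: LHS = |0 + 2| = |2| = 2, RHS = |2·0| = |0| = 0; 2 ≥ 0 — holds
Fails at x = -1: LHS = |(-1) + 2| = |1| = 1, RHS = |2·(-1)| = |-2| = 2; 1 ≥ 2 — FAILS
It is satisfied by some integers in the range but not all.

Answer: Sometimes true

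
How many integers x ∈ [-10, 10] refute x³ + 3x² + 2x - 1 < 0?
Counterexamples in [-10, 10]: {1, 2, 3, 4, 5, 6, 7, 8, 9, 10}.

Counting them gives 10 values.

Answer: 10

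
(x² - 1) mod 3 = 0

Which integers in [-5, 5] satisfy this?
Holds for: {-5, -4, -2, -1, 1, 2, 4, 5}
Fails for: {-3, 0, 3}

Answer: {-5, -4, -2, -1, 1, 2, 4, 5}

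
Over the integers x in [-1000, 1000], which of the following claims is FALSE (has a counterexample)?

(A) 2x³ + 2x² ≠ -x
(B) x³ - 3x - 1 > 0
(A) x = 0: LHS = 2·0³ + 2·0² = 0, RHS = -0 = 0; 0 ≠ 0 — FAILS
(B) x = 0: LHS = 0³ - 3·0 - 1 = -1; -1 > 0 — FAILS

Answer: Both A and B are false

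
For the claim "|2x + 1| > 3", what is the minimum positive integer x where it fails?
Testing positive integers:
x = 1: LHS = |2·1 + 1| = |3| = 3; 3 > 3 — FAILS  ← smallest positive counterexample

Answer: x = 1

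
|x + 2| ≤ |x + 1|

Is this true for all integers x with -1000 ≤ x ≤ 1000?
The claim fails at x = 0:
x = 0: LHS = |0 + 2| = |2| = 2, RHS = |0 + 1| = |1| = 1; 2 ≤ 1 — FAILS

Because a single integer refutes it, the statement is false.

Answer: False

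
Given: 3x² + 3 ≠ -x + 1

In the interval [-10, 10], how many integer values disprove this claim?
Over all integers in [-10, 10], LHS − RHS is always positive; it is smallest at x = 0, where it equals 2:
x = 0: LHS = 3·0² + 3 = 3, RHS = -0 + 1 = 1; 3 ≠ 1 — holds
At the ends of the range:
x = -10: LHS = 3·(-10)² + 3 = 303, RHS = -(-10) + 1 = 11; 303 ≠ 11 — holds
x = 10: LHS = 3·10² + 3 = 303, RHS = -10 + 1 = -9; 303 ≠ -9 — holds
Hence LHS − RHS is never 0, i.e. the two sides are never equal, so the relation holds for every integer in [-10, 10].

No counterexample appears in that range.

Answer: 0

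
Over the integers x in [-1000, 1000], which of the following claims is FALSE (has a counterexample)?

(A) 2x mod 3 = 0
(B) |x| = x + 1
(A) x = 1: LHS = (2·1) mod 3 = 2 mod 3 = 2; 2 = 0 — FAILS
(B) x = 0: LHS = |0| = 0, RHS = 0 + 1 = 1; 0 = 1 — FAILS

Answer: Both A and B are false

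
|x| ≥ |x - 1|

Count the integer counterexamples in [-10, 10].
Counterexamples in [-10, 10]: {-10, -9, -8, -7, -6, -5, -4, -3, -2, -1, 0}.

Counting them gives 11 values.

Answer: 11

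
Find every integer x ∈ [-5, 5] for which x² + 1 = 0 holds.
Over all integers in [-5, 5], LHS − RHS is always positive; it is smallest at x = 0, where it equals 1:
x = 0: LHS = 0² + 1 = 1; 1 = 0 — FAILS
At the ends of the range:
x = -5: LHS = (-5)² + 1 = 26; 26 = 0 — FAILS
x = 5: LHS = 5² + 1 = 26; 26 = 0 — FAILS
Hence LHS − RHS is never 0, i.e. the two sides are never equal, so the claimed relation (=) fails for every integer in [-5, 5].

Answer: None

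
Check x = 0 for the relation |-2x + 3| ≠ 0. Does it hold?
x = 0: LHS = |-2·0 + 3| = |3| = 3; 3 ≠ 0 — holds

The relation is satisfied at x = 0.

Answer: Yes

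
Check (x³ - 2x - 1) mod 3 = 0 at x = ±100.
x = 100: LHS = (100³ - 2·100 - 1) mod 3 = 999799 mod 3 = 1; 1 = 0 — FAILS
x = -100: LHS = ((-100)³ - 2·(-100) - 1) mod 3 = (-999801) mod 3 = 0; 0 = 0 — holds

Answer: Partially: fails for x = 100, holds for x = -100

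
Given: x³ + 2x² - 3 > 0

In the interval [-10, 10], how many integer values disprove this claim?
Counterexamples in [-10, 10]: {-10, -9, -8, -7, -6, -5, -4, -3, -2, -1, 0, 1}.

Counting them gives 12 values.

Answer: 12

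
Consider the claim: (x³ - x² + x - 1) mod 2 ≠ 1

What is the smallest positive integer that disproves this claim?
Testing positive integers:
x = 1: LHS = (1³ - 1² + 1 - 1) mod 2 = 0 mod 2 = 0; 0 ≠ 1 — holds
x = 2: LHS = (2³ - 2² + 2 - 1) mod 2 = 5 mod 2 = 1; 1 ≠ 1 — FAILS  ← smallest positive counterexample

Answer: x = 2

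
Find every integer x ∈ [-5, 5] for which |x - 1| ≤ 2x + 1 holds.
Holds for: {0, 1, 2, 3, 4, 5}
Fails for: {-5, -4, -3, -2, -1}

Answer: {0, 1, 2, 3, 4, 5}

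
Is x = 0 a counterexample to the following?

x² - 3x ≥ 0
Substitute x = 0 into the relation:
x = 0: LHS = 0² - 3·0 = 0; 0 ≥ 0 — holds

The claim holds here, so x = 0 is not a counterexample. (A counterexample exists elsewhere, e.g. x = 1.)

Answer: No, x = 0 is not a counterexample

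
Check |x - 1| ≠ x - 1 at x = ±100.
x = 100: LHS = |100 - 1| = |99| = 99, RHS = 100 - 1 = 99; 99 ≠ 99 — FAILS
x = -100: LHS = |(-100) - 1| = |-101| = 101, RHS = (-100) - 1 = -101; 101 ≠ -101 — holds

Answer: Partially: fails for x = 100, holds for x = -100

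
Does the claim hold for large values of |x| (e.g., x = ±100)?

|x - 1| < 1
x = 100: LHS = |100 - 1| = |99| = 99; 99 < 1 — FAILS
x = -100: LHS = |(-100) - 1| = |-101| = 101; 101 < 1 — FAILS

Answer: No, fails for both x = 100 and x = -100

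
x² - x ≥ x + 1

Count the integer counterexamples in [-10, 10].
Counterexamples in [-10, 10]: {0, 1, 2}.

Counting them gives 3 values.

Answer: 3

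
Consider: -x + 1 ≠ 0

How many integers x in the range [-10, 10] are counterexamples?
Counterexamples in [-10, 10]: {1}.

Counting them gives 1 values.

Answer: 1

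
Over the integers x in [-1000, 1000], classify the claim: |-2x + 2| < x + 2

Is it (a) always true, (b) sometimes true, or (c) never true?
Holds at x = 1: LHS = |-2·1 + 2| = |0| = 0, RHS = 1 + 2 = 3; 0 < 3 — holds
Fails at x = 0: LHS = |-2·0 + 2| = |2| = 2, RHS = 0 + 2 = 2; 2 < 2 — FAILS
It is satisfied by some integers in the range but not all.

Answer: Sometimes true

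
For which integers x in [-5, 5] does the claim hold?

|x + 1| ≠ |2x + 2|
Holds for: {-5, -4, -3, -2, 0, 1, 2, 3, 4, 5}
Fails for: {-1}

Answer: {-5, -4, -3, -2, 0, 1, 2, 3, 4, 5}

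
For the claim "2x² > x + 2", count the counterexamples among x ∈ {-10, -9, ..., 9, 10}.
Counterexamples in [-10, 10]: {0, 1}.

Counting them gives 2 values.

Answer: 2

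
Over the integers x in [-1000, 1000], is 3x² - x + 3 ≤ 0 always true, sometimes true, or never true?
Over all integers in [-1000, 1000], LHS − RHS is smallest at x = 0, where it equals 3:
x = 0: LHS = 3·0² - 0 + 3 = 3; 3 ≤ 0 — FAILS
At the ends of the range:
x = -1000: LHS = 3·(-1000)² - (-1000) + 3 = 3001003; 3001003 ≤ 0 — FAILS
x = 1000: LHS = 3·1000² - 1000 + 3 = 2999003; 2999003 ≤ 0 — FAILS
Hence LHS − RHS is never zero or negative, i.e. LHS > RHS throughout, so the claimed relation (≤) fails for every integer in [-1000, 1000].

No integer in the range satisfies it.

Answer: Never true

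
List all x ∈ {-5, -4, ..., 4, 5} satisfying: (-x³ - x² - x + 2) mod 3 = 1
For a polynomial with integer coefficients, its value mod 3 depends only on x mod 3, so it suffices to check one representative of each residue class, x = 0, 1, 2:
x = 0: LHS = (-0³ - 0² - 0 + 2) mod 3 = 2 mod 3 = 2; 2 = 1 — FAILS
x = 1: LHS = (-1³ - 1² - 1 + 2) mod 3 = (-1) mod 3 = 2; 2 = 1 — FAILS
x = 2: LHS = (-2³ - 2² - 2 + 2) mod 3 = (-12) mod 3 = 0; 0 = 1 — FAILS
The relation fails in every residue class, so the claimed relation (=) fails for every integer in [-5, 5].

Answer: None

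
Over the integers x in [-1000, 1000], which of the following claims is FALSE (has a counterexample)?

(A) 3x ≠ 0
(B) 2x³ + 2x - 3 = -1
(A) x = 0: LHS = 3·0 = 0; 0 ≠ 0 — FAILS
(B) x = 0: LHS = 2·0³ + 2·0 - 3 = -3; -3 = -1 — FAILS

Answer: Both A and B are false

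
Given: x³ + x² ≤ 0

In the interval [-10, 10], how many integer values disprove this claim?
Counterexamples in [-10, 10]: {1, 2, 3, 4, 5, 6, 7, 8, 9, 10}.

Counting them gives 10 values.

Answer: 10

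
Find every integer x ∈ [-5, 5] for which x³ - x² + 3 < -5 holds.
Holds for: {-5, -4, -3, -2}
Fails for: {-1, 0, 1, 2, 3, 4, 5}

Answer: {-5, -4, -3, -2}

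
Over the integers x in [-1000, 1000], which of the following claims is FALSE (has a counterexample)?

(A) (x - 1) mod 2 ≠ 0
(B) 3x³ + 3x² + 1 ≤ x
(A) x = 1: LHS = (1 - 1) mod 2 = 0 mod 2 = 0; 0 ≠ 0 — FAILS
(B) x = 0: LHS = 3·0³ + 3·0² + 1 = 1; 1 ≤ 0 — FAILS

Answer: Both A and B are false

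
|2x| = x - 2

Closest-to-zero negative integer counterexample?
Testing negative integers from -1 downward:
x = -1: LHS = |2·(-1)| = |-2| = 2, RHS = (-1) - 2 = -3; 2 = -3 — FAILS  ← closest negative counterexample to 0

Answer: x = -1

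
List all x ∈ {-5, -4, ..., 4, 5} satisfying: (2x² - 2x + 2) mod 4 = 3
For a polynomial with integer coefficients, its value mod 4 depends only on x mod 4, so it suffices to check one representative of each residue class, x = 0, 1, 2, 3:
x = 0: LHS = (2·0² - 2·0 + 2) mod 4 = 2 mod 4 = 2; 2 = 3 — FAILS
x = 1: LHS = (2·1² - 2·1 + 2) mod 4 = 2 mod 4 = 2; 2 = 3 — FAILS
x = 2: LHS = (2·2² - 2·2 + 2) mod 4 = 6 mod 4 = 2; 2 = 3 — FAILS
x = 3: LHS = (2·3² - 2·3 + 2) mod 4 = 14 mod 4 = 2; 2 = 3 — FAILS
The relation fails in every residue class, so the claimed relation (=) fails for every integer in [-5, 5].

Answer: None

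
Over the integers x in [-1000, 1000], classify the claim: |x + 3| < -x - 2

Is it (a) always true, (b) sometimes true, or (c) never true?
Holds at x = -3: LHS = |(-3) + 3| = |0| = 0, RHS = -(-3) - 2 = 1; 0 < 1 — holds
Fails at x = 0: LHS = |0 + 3| = |3| = 3, RHS = -0 - 2 = -2; 3 < -2 — FAILS
It is satisfied by some integers in the range but not all.

Answer: Sometimes true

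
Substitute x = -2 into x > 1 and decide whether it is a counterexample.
Substitute x = -2 into the relation:
x = -2: -2 > 1 — FAILS

Since the claim fails at x = -2, this value is a counterexample.

Answer: Yes, x = -2 is a counterexample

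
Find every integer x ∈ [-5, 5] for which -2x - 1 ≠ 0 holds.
Track d = LHS − RHS over the integers in [-5, 5]. Equality would need d = 0, but d changes sign only between consecutive integers, jumping over 0:
x = -1: LHS = -2·(-1) - 1 = 1; 1 ≠ 0 — holds  (d = 1)
x = 0: LHS = -2·0 - 1 = -1; -1 ≠ 0 — holds  (d = -1)
Away from these crossings d keeps a constant sign, and checking every integer in [-5, 5] confirms d ≠ 0 throughout. Hence the two sides are never equal, so the relation holds for every integer in [-5, 5].

Answer: All integers in [-5, 5]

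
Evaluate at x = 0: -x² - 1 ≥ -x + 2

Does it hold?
x = 0: LHS = -0² - 1 = -1, RHS = -0 + 2 = 2; -1 ≥ 2 — FAILS

The relation fails at x = 0, so x = 0 is a counterexample.

Answer: No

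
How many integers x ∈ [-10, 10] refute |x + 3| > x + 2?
Over all integers in [-10, 10], LHS − RHS is smallest at x = 0, where it equals 1:
x = 0: LHS = |0 + 3| = |3| = 3, RHS = 0 + 2 = 2; 3 > 2 — holds
At the ends of the range:
x = -10: LHS = |(-10) + 3| = |-7| = 7, RHS = (-10) + 2 = -8; 7 > -8 — holds
x = 10: LHS = |10 + 3| = |13| = 13, RHS = 10 + 2 = 12; 13 > 12 — holds
Hence LHS − RHS is never zero or negative, i.e. LHS > RHS throughout, so the relation holds for every integer in [-10, 10].

No counterexample appears in that range.

Answer: 0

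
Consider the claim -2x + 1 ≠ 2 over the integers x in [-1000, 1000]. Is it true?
Track d = LHS − RHS over the integers in [-1000, 1000]. Equality would need d = 0, but d changes sign only between consecutive integers, jumping over 0:
x = -1: LHS = -2·(-1) + 1 = 3; 3 ≠ 2 — holds  (d = 1)
x = 0: LHS = -2·0 + 1 = 1; 1 ≠ 2 — holds  (d = -1)
Away from these crossings d keeps a constant sign, and checking every integer in [-1000, 1000] confirms d ≠ 0 throughout. Hence the two sides are never equal, so the relation holds for every integer in [-1000, 1000].

No counterexample exists.

Answer: True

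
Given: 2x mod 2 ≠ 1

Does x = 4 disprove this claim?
Substitute x = 4 into the relation:
x = 4: LHS = (2·4) mod 2 = 8 mod 2 = 0; 0 ≠ 1 — holds

The relation holds at x = 4, so it is not a counterexample.

Answer: No, x = 4 is not a counterexample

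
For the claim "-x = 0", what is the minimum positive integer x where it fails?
Testing positive integers:
x = 1: -1 = 0 — FAILS  ← smallest positive counterexample

Answer: x = 1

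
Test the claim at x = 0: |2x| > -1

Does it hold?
x = 0: LHS = |2·0| = |0| = 0; 0 > -1 — holds

The relation is satisfied at x = 0.

Answer: Yes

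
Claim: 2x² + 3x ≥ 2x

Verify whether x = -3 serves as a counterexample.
Substitute x = -3 into the relation:
x = -3: LHS = 2·(-3)² + 3·(-3) = 9, RHS = 2·(-3) = -6; 9 ≥ -6 — holds

The relation holds at x = -3, so it is not a counterexample.

Answer: No, x = -3 is not a counterexample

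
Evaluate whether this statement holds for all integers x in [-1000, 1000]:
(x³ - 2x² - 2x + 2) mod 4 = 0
The claim fails at x = 0:
x = 0: LHS = (0³ - 2·0² - 2·0 + 2) mod 4 = 2 mod 4 = 2; 2 = 0 — FAILS

Because a single integer refutes it, the statement is false.

Answer: False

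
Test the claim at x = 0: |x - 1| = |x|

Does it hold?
x = 0: LHS = |0 - 1| = |-1| = 1, RHS = |0| = 0; 1 = 0 — FAILS

The relation fails at x = 0, so x = 0 is a counterexample.

Answer: No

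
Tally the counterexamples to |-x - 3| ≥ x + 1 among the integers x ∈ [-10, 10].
Over all integers in [-10, 10], LHS − RHS is smallest at x = 0, where it equals 2:
x = 0: LHS = |-0 - 3| = |-3| = 3, RHS = 0 + 1 = 1; 3 ≥ 1 — holds
At the ends of the range:
x = -10: LHS = |-(-10) - 3| = |7| = 7, RHS = (-10) + 1 = -9; 7 ≥ -9 — holds
x = 10: LHS = |-10 - 3| = |-13| = 13, RHS = 10 + 1 = 11; 13 ≥ 11 — holds
Hence LHS − RHS is never negative, i.e. LHS ≥ RHS throughout, so the relation holds for every integer in [-10, 10].

No counterexample appears in that range.

Answer: 0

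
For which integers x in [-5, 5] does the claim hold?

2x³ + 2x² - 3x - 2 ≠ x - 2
Holds for: {-5, -4, -3, -1, 2, 3, 4, 5}
Fails for: {-2, 0, 1}

Answer: {-5, -4, -3, -1, 2, 3, 4, 5}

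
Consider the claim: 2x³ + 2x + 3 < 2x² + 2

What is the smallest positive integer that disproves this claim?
Testing positive integers:
x = 1: LHS = 2·1³ + 2·1 + 3 = 7, RHS = 2·1² + 2 = 4; 7 < 4 — FAILS  ← smallest positive counterexample

Answer: x = 1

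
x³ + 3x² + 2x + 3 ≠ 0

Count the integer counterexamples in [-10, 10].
Track d = LHS − RHS over the integers in [-10, 10]. Equality would need d = 0, but d changes sign only between consecutive integers, jumping over 0:
x = -3: LHS = (-3)³ + 3·(-3)² + 2·(-3) + 3 = -3; -3 ≠ 0 — holds  (d = -3)
x = -2: LHS = (-2)³ + 3·(-2)² + 2·(-2) + 3 = 3; 3 ≠ 0 — holds  (d = 3)
Away from these crossings d keeps a constant sign, and checking every integer in [-10, 10] confirms d ≠ 0 throughout. Hence the two sides are never equal, so the relation holds for every integer in [-10, 10].

No counterexample appears in that range.

Answer: 0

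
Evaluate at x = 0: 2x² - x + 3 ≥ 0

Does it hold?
x = 0: LHS = 2·0² - 0 + 3 = 3; 3 ≥ 0 — holds

The relation is satisfied at x = 0.

Answer: Yes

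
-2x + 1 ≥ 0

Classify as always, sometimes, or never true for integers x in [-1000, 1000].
Holds at x = 0: LHS = -2·0 + 1 = 1; 1 ≥ 0 — holds
Fails at x = 1: LHS = -2·1 + 1 = -1; -1 ≥ 0 — FAILS
It is satisfied by some integers in the range but not all.

Answer: Sometimes true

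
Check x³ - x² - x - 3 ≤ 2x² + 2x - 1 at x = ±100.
x = 100: LHS = 100³ - 100² - 100 - 3 = 989897, RHS = 2·100² + 2·100 - 1 = 20199; 989897 ≤ 20199 — FAILS
x = -100: LHS = (-100)³ - (-100)² - (-100) - 3 = -1009903, RHS = 2·(-100)² + 2·(-100) - 1 = 19799; -1009903 ≤ 19799 — holds

Answer: Partially: fails for x = 100, holds for x = -100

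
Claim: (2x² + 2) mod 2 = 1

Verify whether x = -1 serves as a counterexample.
Substitute x = -1 into the relation:
x = -1: LHS = (2·(-1)² + 2) mod 2 = 4 mod 2 = 0; 0 = 1 — FAILS

Since the claim fails at x = -1, this value is a counterexample.

Answer: Yes, x = -1 is a counterexample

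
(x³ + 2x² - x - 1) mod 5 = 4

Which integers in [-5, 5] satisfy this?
Holds for: {-5, 0, 5}
Fails for: {-4, -3, -2, -1, 1, 2, 3, 4}

Answer: {-5, 0, 5}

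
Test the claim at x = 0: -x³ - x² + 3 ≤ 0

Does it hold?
x = 0: LHS = -0³ - 0² + 3 = 3; 3 ≤ 0 — FAILS

The relation fails at x = 0, so x = 0 is a counterexample.

Answer: No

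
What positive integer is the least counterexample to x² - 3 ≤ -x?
Testing positive integers:
x = 1: LHS = 1² - 3 = -2; -2 ≤ -1 — holds
x = 2: LHS = 2² - 3 = 1; 1 ≤ -2 — FAILS  ← smallest positive counterexample

Answer: x = 2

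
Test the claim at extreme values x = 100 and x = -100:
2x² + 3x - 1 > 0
x = 100: LHS = 2·100² + 3·100 - 1 = 20299; 20299 > 0 — holds
x = -100: LHS = 2·(-100)² + 3·(-100) - 1 = 19699; 19699 > 0 — holds

Answer: Yes, holds for both x = 100 and x = -100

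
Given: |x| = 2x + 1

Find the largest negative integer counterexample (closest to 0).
Testing negative integers from -1 downward:
x = -1: LHS = |-1| = 1, RHS = 2·(-1) + 1 = -1; 1 = -1 — FAILS  ← closest negative counterexample to 0

Answer: x = -1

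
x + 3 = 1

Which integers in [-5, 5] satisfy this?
Holds for: {-2}
Fails for: {-5, -4, -3, -1, 0, 1, 2, 3, 4, 5}

Answer: {-2}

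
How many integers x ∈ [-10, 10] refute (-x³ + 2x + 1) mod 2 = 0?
Counterexamples in [-10, 10]: {-10, -8, -6, -4, -2, 0, 2, 4, 6, 8, 10}.

Counting them gives 11 values.

Answer: 11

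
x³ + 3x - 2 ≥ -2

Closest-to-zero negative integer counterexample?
Testing negative integers from -1 downward:
x = -1: LHS = (-1)³ + 3·(-1) - 2 = -6; -6 ≥ -2 — FAILS  ← closest negative counterexample to 0

Answer: x = -1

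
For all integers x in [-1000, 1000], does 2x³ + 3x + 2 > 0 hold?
The claim fails at x = -1:
x = -1: LHS = 2·(-1)³ + 3·(-1) + 2 = -3; -3 > 0 — FAILS

Because a single integer refutes it, the statement is false.

Answer: False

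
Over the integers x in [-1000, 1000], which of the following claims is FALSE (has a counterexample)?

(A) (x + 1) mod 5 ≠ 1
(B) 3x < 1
(A) x = 0: LHS = (0 + 1) mod 5 = 1 mod 5 = 1; 1 ≠ 1 — FAILS
(B) x = 1: LHS = 3·1 = 3; 3 < 1 — FAILS

Answer: Both A and B are false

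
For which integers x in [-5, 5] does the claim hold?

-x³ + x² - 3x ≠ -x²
Holds for: {-5, -4, -3, -2, -1, 1, 2, 3, 4, 5}
Fails for: {0}

Answer: {-5, -4, -3, -2, -1, 1, 2, 3, 4, 5}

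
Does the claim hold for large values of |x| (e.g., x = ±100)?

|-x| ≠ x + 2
x = 100: LHS = |-100| = 100, RHS = 100 + 2 = 102; 100 ≠ 102 — holds
x = -100: LHS = |-(-100)| = |100| = 100, RHS = (-100) + 2 = -98; 100 ≠ -98 — holds

Answer: Yes, holds for both x = 100 and x = -100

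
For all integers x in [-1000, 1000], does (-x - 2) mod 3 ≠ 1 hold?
The claim fails at x = 0:
x = 0: LHS = (-0 - 2) mod 3 = (-2) mod 3 = 1; 1 ≠ 1 — FAILS

Because a single integer refutes it, the statement is false.

Answer: False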